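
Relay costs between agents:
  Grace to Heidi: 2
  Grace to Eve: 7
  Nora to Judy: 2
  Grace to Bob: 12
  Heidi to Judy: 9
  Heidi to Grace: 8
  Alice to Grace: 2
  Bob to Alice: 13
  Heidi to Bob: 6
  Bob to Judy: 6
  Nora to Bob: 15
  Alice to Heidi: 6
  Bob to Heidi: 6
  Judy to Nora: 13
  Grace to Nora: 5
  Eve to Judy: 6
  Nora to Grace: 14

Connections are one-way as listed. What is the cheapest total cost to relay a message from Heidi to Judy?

9

A few of the Heidi→Judy routes:
Heidi→Grace→Nora→Judy: 8 + 5 + 2 = 15
Heidi→Judy: 9
Heidi→Bob→Judy: 6 + 6 = 12
Heidi→Grace→Bob→Judy: 8 + 12 + 6 = 26
Heidi→Grace→Eve→Judy: 8 + 7 + 6 = 21
Shortest: 9.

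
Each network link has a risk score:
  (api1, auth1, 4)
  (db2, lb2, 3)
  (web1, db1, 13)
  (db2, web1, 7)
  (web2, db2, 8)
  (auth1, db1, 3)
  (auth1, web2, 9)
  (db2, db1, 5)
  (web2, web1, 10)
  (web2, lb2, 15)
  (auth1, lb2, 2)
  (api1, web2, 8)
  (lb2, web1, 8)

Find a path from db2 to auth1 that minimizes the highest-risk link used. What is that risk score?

Checking several routes:
db2-lb2-auth1: max(3, 2) = 3
db2-web2-api1-auth1: max(8, 8, 4) = 8
db2-db1-auth1: max(5, 3) = 5
Smallest bottleneck: 3.

3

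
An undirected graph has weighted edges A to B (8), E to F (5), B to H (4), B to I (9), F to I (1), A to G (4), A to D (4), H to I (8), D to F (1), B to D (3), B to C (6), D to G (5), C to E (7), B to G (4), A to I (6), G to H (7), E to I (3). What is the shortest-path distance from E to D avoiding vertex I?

Checking several routes:
E -> C -> B -> G -> D: 7 + 6 + 4 + 5 = 22
E -> C -> B -> G -> A -> D: 7 + 6 + 4 + 4 + 4 = 25
E -> F -> D: 5 + 1 = 6
E -> C -> B -> D: 7 + 6 + 3 = 16
Best route has total 6.

6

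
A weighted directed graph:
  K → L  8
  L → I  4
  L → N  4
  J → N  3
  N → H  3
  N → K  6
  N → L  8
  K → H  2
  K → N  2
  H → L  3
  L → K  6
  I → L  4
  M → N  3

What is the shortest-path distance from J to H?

6

Candidate routes:
J→N→H: 3 + 3 = 6
J→N→L→K→H: 3 + 8 + 6 + 2 = 19
J→N→K→H: 3 + 6 + 2 = 11
Shortest: 6.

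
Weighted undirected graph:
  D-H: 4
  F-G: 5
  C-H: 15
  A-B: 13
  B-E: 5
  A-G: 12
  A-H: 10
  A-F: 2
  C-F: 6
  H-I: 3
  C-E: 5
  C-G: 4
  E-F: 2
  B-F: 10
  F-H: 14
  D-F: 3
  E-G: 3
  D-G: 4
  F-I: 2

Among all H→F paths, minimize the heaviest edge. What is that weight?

Some routes from H to F:
H -> D -> G -> C -> E -> F: max(4, 4, 4, 5, 2) = 5
H -> D -> G -> E -> C -> F: max(4, 4, 3, 5, 6) = 6
H -> D -> G -> E -> F: max(4, 4, 3, 2) = 4
H -> D -> F: max(4, 3) = 4
H -> D -> G -> F: max(4, 4, 5) = 5
H -> I -> F: max(3, 2) = 3
The minimum achievable maximum is 3.

3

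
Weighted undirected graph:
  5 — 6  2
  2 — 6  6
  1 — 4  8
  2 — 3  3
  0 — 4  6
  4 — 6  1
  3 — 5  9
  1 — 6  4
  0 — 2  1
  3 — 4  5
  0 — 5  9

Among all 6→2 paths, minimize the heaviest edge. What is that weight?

5

A few of the 6→2 routes:
6 - 4 - 0 - 2: max(1, 6, 1) = 6
6 - 4 - 3 - 2: max(1, 5, 3) = 5
6 - 1 - 4 - 3 - 2: max(4, 8, 5, 3) = 8
6 - 2: max(6) = 6
Smallest bottleneck: 5.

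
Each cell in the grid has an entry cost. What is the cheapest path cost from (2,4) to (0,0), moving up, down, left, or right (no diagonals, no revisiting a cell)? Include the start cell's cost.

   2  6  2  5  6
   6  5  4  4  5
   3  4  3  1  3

21

Cheapest: r2c4 → r2c3 → r2c2 → r1c2 → r0c2 → r0c1 → r0c0
  3 + 1 + 3 + 4 + 2 + 6 + 2 = 21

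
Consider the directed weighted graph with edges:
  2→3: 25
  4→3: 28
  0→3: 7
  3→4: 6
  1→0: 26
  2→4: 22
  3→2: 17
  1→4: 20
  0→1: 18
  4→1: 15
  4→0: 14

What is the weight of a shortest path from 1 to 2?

Routes from 1 to 2:
1 - 4 - 0 - 3 - 2: 20 + 14 + 7 + 17 = 58
1 - 4 - 3 - 2: 20 + 28 + 17 = 65
1 - 0 - 3 - 2: 26 + 7 + 17 = 50
Shortest: 50.

50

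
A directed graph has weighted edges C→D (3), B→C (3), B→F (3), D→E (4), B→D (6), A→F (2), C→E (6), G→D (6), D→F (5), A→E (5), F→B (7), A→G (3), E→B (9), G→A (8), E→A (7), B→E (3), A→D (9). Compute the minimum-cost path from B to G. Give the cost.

Candidate routes:
B - C - D - E - A - G: 3 + 3 + 4 + 7 + 3 = 20
B - E - A - G: 3 + 7 + 3 = 13
B - C - E - A - G: 3 + 6 + 7 + 3 = 19
B - D - E - A - G: 6 + 4 + 7 + 3 = 20
Shortest: 13.

13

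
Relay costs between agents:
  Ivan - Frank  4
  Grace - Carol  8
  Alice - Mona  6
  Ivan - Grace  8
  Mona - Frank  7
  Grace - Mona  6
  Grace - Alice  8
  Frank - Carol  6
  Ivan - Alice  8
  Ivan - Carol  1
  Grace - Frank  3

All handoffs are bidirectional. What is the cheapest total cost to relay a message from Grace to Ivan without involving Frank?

Checking several routes:
Grace-Carol-Ivan: 8 + 1 = 9
Grace-Alice-Ivan: 8 + 8 = 16
Grace-Ivan: 8
Best route has total 8.

8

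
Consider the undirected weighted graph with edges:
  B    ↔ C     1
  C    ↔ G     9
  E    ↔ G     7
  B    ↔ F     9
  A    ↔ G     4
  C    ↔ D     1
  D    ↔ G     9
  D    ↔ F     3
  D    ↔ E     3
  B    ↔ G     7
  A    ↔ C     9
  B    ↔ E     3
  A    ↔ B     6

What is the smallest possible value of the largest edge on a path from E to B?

3

Some routes from E to B:
E-G-B: max(7, 7) = 7
E-D-C-B: max(3, 1, 1) = 3
E-B: max(3) = 3
E-G-A-B: max(7, 4, 6) = 7
Smallest bottleneck: 3.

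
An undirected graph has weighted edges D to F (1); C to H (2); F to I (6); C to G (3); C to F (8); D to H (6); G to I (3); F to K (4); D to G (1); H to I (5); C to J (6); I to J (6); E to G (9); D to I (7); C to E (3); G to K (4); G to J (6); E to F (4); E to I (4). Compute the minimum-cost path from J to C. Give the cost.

A few of the J→C routes:
J→I→G→C: 6 + 3 + 3 = 12
J→G→C: 6 + 3 = 9
J→C: 6
J→I→H→C: 6 + 5 + 2 = 13
Best route has total 6.

6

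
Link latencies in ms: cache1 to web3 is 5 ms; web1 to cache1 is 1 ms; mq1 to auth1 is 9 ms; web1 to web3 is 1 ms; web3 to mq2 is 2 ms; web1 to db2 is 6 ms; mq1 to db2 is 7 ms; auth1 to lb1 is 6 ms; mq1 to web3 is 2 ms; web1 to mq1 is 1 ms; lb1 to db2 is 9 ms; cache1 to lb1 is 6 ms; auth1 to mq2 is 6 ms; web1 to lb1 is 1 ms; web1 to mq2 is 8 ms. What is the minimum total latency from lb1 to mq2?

Checking several routes:
lb1 -> web1 -> cache1 -> web3 -> mq2: 1 + 1 + 5 + 2 = 9
lb1 -> web1 -> web3 -> mq2: 1 + 1 + 2 = 4
lb1 -> web1 -> mq1 -> web3 -> mq2: 1 + 1 + 2 + 2 = 6
The minimum is 4 ms.

4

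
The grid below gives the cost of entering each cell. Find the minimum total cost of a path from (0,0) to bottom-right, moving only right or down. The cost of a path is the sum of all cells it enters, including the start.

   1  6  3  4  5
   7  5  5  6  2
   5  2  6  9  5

26

Take r0c0 r0c1 r0c2 r0c3 r0c4 r1c4 r2c4 for a total of 1 + 6 + 3 + 4 + 5 + 2 + 5 = 26.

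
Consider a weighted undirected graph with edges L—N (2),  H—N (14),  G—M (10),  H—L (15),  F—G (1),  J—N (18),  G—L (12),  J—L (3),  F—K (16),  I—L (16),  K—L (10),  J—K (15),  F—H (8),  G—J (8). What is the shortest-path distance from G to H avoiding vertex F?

Comparing a few candidate routes:
G→L→N→H: 12 + 2 + 14 = 28
G→J→N→H: 8 + 18 + 14 = 40
G→J→N→L→H: 8 + 18 + 2 + 15 = 43
G→L→H: 12 + 15 = 27
G→J→L→H: 8 + 3 + 15 = 26
G→J→L→N→H: 8 + 3 + 2 + 14 = 27
The minimum is 26.

26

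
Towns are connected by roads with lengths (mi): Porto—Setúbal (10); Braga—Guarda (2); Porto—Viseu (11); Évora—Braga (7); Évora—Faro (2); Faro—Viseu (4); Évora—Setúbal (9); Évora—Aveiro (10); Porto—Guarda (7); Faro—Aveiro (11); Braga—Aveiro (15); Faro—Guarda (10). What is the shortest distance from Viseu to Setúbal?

Some routes from Viseu to Setúbal:
Viseu-Faro-Guarda-Braga-Évora-Setúbal: 4 + 10 + 2 + 7 + 9 = 32
Viseu-Faro-Aveiro-Évora-Setúbal: 4 + 11 + 10 + 9 = 34
Viseu-Faro-Évora-Setúbal: 4 + 2 + 9 = 15
Viseu-Faro-Évora-Braga-Guarda-Porto-Setúbal: 4 + 2 + 7 + 2 + 7 + 10 = 32
Viseu-Faro-Guarda-Porto-Setúbal: 4 + 10 + 7 + 10 = 31
Viseu-Porto-Setúbal: 11 + 10 = 21
The minimum is 15 mi.

15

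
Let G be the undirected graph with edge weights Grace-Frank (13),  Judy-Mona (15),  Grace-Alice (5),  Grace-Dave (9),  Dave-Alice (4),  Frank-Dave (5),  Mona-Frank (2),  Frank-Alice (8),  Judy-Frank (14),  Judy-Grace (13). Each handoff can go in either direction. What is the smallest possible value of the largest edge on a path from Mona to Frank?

2

Some routes from Mona to Frank:
Mona→Frank: max(2) = 2
Mona→Judy→Grace→Alice→Dave→Frank: max(15, 13, 5, 4, 5) = 15
Mona→Judy→Grace→Alice→Frank: max(15, 13, 5, 8) = 15
Mona→Judy→Grace→Frank: max(15, 13, 13) = 15
Smallest bottleneck: 2.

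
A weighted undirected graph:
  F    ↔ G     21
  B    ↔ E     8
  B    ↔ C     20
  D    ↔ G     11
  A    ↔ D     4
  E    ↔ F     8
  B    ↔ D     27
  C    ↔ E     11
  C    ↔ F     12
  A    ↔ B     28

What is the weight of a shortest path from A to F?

36

Comparing a few candidate routes:
A -> D -> B -> E -> C -> F: 4 + 27 + 8 + 11 + 12 = 62
A -> B -> E -> F: 28 + 8 + 8 = 44
A -> B -> E -> C -> F: 28 + 8 + 11 + 12 = 59
A -> D -> G -> F: 4 + 11 + 21 = 36
A -> D -> B -> E -> F: 4 + 27 + 8 + 8 = 47
A -> B -> C -> F: 28 + 20 + 12 = 60
Best route has total 36.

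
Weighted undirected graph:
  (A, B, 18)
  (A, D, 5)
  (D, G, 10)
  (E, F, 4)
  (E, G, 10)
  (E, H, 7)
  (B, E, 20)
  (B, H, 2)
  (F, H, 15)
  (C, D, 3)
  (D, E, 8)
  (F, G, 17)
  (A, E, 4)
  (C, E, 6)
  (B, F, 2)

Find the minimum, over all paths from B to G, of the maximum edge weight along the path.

10

Comparing a few candidate routes:
B→F→E→G: max(2, 4, 10) = 10
B→H→E→D→G: max(2, 7, 8, 10) = 10
B→H→E→A→D→G: max(2, 7, 4, 5, 10) = 10
B→H→E→G: max(2, 7, 10) = 10
B→H→E→C→D→G: max(2, 7, 6, 3, 10) = 10
Best route has worst link 10.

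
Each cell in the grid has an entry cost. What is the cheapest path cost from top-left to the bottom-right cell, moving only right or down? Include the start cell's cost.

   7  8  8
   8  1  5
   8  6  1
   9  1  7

Cheapest: r0c0→r0c1→r1c1→r1c2→r2c2→r3c2
  7 + 8 + 1 + 5 + 1 + 7 = 29
(Top row then right column would cost 36.)

29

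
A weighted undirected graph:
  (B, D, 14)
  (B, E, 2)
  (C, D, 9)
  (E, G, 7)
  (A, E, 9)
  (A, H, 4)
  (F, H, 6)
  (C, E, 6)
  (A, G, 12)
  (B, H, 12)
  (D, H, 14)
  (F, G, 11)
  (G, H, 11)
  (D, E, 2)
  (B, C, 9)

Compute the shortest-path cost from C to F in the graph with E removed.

Comparing a few candidate routes:
C → B → D → H → F: 9 + 14 + 14 + 6 = 43
C → D → H → F: 9 + 14 + 6 = 29
C → D → H → G → F: 9 + 14 + 11 + 11 = 45
C → D → B → H → F: 9 + 14 + 12 + 6 = 41
C → B → H → G → F: 9 + 12 + 11 + 11 = 43
C → B → H → F: 9 + 12 + 6 = 27
Shortest: 27.

27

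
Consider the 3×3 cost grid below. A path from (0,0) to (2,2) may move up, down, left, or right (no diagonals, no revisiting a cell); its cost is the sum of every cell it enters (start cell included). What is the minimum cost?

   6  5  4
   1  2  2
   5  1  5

15

One optimal route is (0,0) -> (1,0) -> (1,1) -> (2,1) -> (2,2).
Its cost is 6 + 1 + 2 + 1 + 5 = 15.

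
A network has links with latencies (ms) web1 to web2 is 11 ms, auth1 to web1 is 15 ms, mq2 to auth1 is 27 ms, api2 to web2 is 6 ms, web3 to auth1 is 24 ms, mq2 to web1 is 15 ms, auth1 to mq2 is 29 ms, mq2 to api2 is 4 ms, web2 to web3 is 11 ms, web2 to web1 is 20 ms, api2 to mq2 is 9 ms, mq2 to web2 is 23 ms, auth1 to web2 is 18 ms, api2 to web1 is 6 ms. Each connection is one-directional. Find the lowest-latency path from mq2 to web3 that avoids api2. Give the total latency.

Candidate routes:
mq2 - auth1 - web2 - web3: 27 + 18 + 11 = 56
mq2 - web2 - web3: 23 + 11 = 34
mq2 - auth1 - web1 - web2 - web3: 27 + 15 + 11 + 11 = 64
mq2 - web1 - web2 - web3: 15 + 11 + 11 = 37
The minimum is 34 ms.

34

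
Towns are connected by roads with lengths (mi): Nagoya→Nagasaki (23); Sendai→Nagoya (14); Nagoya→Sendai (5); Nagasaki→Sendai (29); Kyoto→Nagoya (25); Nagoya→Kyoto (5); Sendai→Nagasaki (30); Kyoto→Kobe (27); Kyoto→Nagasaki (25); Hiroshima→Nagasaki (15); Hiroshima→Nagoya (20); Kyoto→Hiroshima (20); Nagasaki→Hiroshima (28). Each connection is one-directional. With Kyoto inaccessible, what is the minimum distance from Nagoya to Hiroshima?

51

Paths from Nagoya to Hiroshima avoiding Kyoto:
Nagoya → Sendai → Nagasaki → Hiroshima: 5 + 30 + 28 = 63
Nagoya → Nagasaki → Hiroshima: 23 + 28 = 51
The minimum is 51 mi.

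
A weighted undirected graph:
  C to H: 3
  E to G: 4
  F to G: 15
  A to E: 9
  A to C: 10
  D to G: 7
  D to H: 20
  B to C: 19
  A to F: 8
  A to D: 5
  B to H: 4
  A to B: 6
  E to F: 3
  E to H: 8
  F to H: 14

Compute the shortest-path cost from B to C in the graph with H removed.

Paths from B to C avoiding H:
B - A - C: 6 + 10 = 16
B - C: 19
Shortest: 16.

16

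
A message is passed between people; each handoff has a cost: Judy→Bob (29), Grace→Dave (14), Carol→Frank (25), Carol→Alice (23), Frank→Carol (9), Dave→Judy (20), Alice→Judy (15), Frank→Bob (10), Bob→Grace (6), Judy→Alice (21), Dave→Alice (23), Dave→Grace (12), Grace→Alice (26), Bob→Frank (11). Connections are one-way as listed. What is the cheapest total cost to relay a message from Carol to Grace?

41

Routes from Carol to Grace:
Carol -> Frank -> Bob -> Grace: 25 + 10 + 6 = 41
Carol -> Alice -> Judy -> Bob -> Grace: 23 + 15 + 29 + 6 = 73
Best route has total 41.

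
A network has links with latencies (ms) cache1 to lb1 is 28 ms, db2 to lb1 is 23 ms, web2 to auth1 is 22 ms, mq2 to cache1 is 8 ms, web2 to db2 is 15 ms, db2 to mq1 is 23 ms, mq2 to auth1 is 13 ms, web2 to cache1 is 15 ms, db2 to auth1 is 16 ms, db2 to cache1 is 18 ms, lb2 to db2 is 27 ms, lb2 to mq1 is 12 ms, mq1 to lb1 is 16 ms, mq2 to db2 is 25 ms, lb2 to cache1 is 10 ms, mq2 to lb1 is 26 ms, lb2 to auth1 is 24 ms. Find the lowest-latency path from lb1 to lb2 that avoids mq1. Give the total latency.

Some routes from lb1 to lb2 avoiding mq1:
lb1 - mq2 - cache1 - lb2: 26 + 8 + 10 = 44
lb1 - db2 - cache1 - lb2: 23 + 18 + 10 = 51
lb1 - cache1 - lb2: 28 + 10 = 38
lb1 - db2 - lb2: 23 + 27 = 50
Best route has total 38 ms.

38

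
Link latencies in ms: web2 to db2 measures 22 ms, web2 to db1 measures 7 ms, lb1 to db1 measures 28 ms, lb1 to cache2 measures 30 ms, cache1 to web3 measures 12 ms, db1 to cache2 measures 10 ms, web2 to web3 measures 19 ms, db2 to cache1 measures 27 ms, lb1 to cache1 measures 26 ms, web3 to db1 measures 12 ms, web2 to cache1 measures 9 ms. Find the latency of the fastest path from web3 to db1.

Some routes from web3 to db1:
web3-db1: 12
web3-web2-db1: 19 + 7 = 26
web3-cache1-db2-web2-db1: 12 + 27 + 22 + 7 = 68
web3-cache1-lb1-db1: 12 + 26 + 28 = 66
web3-cache1-web2-db1: 12 + 9 + 7 = 28
The minimum is 12 ms.

12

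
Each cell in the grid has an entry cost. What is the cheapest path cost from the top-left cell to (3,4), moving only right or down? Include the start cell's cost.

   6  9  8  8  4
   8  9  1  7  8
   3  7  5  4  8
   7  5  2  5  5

41

One optimal route is [0,0] → [0,1] → [0,2] → [1,2] → [2,2] → [3,2] → [3,3] → [3,4].
Its cost is 6 + 9 + 8 + 1 + 5 + 2 + 5 + 5 = 41.
For comparison, the top-then-right route costs 56.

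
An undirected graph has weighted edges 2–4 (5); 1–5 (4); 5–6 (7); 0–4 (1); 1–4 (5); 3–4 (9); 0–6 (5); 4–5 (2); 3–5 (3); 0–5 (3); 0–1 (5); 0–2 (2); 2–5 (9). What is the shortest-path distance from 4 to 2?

3

Checking several routes:
4→5→0→2: 2 + 3 + 2 = 7
4→5→2: 2 + 9 = 11
4→1→0→2: 5 + 5 + 2 = 12
4→0→2: 1 + 2 = 3
4→2: 5
4→5→1→0→2: 2 + 4 + 5 + 2 = 13
Shortest: 3.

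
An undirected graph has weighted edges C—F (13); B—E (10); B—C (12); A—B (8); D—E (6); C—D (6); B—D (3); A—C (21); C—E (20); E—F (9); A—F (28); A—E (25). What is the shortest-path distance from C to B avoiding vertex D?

12

A few of the C→B routes:
C - E - B: 20 + 10 = 30
C - F - A - B: 13 + 28 + 8 = 49
C - F - E - B: 13 + 9 + 10 = 32
C - E - A - B: 20 + 25 + 8 = 53
C - B: 12
C - A - B: 21 + 8 = 29
The minimum is 12.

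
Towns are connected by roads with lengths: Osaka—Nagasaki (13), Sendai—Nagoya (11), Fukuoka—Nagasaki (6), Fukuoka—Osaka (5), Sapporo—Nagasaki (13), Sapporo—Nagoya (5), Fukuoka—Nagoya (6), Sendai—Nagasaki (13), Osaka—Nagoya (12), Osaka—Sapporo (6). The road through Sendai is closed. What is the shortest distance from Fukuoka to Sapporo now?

Some routes from Fukuoka to Sapporo avoiding Sendai:
Fukuoka → Osaka → Nagoya → Sapporo: 5 + 12 + 5 = 22
Fukuoka → Osaka → Sapporo: 5 + 6 = 11
Fukuoka → Nagoya → Sapporo: 6 + 5 = 11
Fukuoka → Nagoya → Osaka → Sapporo: 6 + 12 + 6 = 24
Fukuoka → Nagasaki → Sapporo: 6 + 13 = 19
Fukuoka → Nagasaki → Osaka → Sapporo: 6 + 13 + 6 = 25
Shortest: 11.

11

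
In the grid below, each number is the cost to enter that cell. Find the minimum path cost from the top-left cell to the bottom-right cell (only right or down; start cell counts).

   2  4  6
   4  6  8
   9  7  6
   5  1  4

24

Path [0,0] → [0,1] → [1,1] → [2,1] → [3,1] → [3,2]: 2 + 4 + 6 + 7 + 1 + 4 = 24.
(Top row then right column would cost 30.)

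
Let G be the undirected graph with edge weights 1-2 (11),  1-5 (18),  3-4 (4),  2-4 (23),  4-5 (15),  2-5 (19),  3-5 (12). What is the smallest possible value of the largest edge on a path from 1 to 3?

Comparing a few candidate routes:
1-5-4-3: max(18, 15, 4) = 18
1-2-4-5-3: max(11, 23, 15, 12) = 23
1-5-3: max(18, 12) = 18
1-2-5-3: max(11, 19, 12) = 19
1-2-5-4-3: max(11, 19, 15, 4) = 19
Best route has worst link 18.

18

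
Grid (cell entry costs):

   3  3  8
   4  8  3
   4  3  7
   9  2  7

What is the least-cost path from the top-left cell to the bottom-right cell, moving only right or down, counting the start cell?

23

Cheapest: [0,0] → [1,0] → [2,0] → [2,1] → [3,1] → [3,2]
  3 + 4 + 4 + 3 + 2 + 7 = 23
For comparison, the top-then-right route costs 31.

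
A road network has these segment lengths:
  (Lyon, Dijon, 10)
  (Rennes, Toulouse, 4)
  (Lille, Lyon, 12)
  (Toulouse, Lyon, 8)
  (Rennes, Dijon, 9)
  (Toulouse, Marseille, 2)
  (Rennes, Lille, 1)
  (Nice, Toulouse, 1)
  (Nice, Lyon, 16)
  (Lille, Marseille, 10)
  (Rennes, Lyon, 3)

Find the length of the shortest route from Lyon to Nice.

8

Some routes from Lyon to Nice:
Lyon-Rennes-Lille-Marseille-Toulouse-Nice: 3 + 1 + 10 + 2 + 1 = 17
Lyon-Dijon-Rennes-Toulouse-Nice: 10 + 9 + 4 + 1 = 24
Lyon-Lille-Rennes-Toulouse-Nice: 12 + 1 + 4 + 1 = 18
Lyon-Toulouse-Nice: 8 + 1 = 9
Lyon-Nice: 16
Lyon-Rennes-Toulouse-Nice: 3 + 4 + 1 = 8
The minimum is 8.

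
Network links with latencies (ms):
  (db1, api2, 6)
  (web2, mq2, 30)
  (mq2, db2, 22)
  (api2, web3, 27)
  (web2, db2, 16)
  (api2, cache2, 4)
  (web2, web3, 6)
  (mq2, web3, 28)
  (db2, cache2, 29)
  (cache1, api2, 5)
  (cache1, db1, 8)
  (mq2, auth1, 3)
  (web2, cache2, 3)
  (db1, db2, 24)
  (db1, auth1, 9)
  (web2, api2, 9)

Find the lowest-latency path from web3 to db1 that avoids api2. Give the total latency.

40

A few of the web3→db1 routes:
web3 -> web2 -> cache2 -> db2 -> db1: 6 + 3 + 29 + 24 = 62
web3 -> mq2 -> auth1 -> db1: 28 + 3 + 9 = 40
web3 -> web2 -> db2 -> db1: 6 + 16 + 24 = 46
web3 -> web2 -> mq2 -> auth1 -> db1: 6 + 30 + 3 + 9 = 48
web3 -> web2 -> db2 -> mq2 -> auth1 -> db1: 6 + 16 + 22 + 3 + 9 = 56
The minimum is 40 ms.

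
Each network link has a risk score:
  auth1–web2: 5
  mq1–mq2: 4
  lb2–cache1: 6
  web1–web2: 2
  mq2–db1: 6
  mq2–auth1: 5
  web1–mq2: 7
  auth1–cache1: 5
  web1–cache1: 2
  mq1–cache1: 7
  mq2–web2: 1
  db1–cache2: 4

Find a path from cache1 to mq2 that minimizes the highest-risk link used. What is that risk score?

2

Checking several routes:
cache1 - auth1 - mq2: max(5, 5) = 5
cache1 - web1 - web2 - mq2: max(2, 2, 1) = 2
cache1 - web1 - web2 - auth1 - mq2: max(2, 2, 5, 5) = 5
cache1 - auth1 - web2 - mq2: max(5, 5, 1) = 5
cache1 - auth1 - web2 - web1 - mq2: max(5, 5, 2, 7) = 7
The minimum achievable maximum is 2.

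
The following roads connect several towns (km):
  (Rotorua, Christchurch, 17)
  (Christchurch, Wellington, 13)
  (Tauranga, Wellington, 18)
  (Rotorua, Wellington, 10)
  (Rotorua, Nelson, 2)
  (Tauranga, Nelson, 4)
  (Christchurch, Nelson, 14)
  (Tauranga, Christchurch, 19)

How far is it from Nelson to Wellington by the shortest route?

Some routes from Nelson to Wellington:
Nelson - Christchurch - Wellington: 14 + 13 = 27
Nelson - Tauranga - Wellington: 4 + 18 = 22
Nelson - Rotorua - Wellington: 2 + 10 = 12
Best route has total 12 km.

12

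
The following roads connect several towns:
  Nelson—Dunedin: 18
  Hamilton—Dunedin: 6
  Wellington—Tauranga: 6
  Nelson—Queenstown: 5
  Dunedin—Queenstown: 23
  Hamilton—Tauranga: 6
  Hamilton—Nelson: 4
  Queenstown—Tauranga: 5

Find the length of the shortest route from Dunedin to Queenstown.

A few of the Dunedin→Queenstown routes:
Dunedin -> Nelson -> Queenstown: 18 + 5 = 23
Dunedin -> Hamilton -> Tauranga -> Queenstown: 6 + 6 + 5 = 17
Dunedin -> Hamilton -> Nelson -> Queenstown: 6 + 4 + 5 = 15
Best route has total 15.

15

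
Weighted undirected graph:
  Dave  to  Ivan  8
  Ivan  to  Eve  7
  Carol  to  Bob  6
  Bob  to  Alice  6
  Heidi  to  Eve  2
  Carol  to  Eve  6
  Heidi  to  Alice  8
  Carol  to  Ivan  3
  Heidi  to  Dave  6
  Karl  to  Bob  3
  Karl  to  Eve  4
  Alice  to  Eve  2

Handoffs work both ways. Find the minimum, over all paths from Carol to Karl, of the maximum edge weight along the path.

6

Comparing a few candidate routes:
Carol → Eve → Karl: max(6, 4) = 6
Carol → Bob → Karl: max(6, 3) = 6
Carol → Ivan → Eve → Alice → Bob → Karl: max(3, 7, 2, 6, 3) = 7
Carol → Eve → Alice → Bob → Karl: max(6, 2, 6, 3) = 6
Carol → Bob → Alice → Eve → Karl: max(6, 6, 2, 4) = 6
The minimum achievable maximum is 6.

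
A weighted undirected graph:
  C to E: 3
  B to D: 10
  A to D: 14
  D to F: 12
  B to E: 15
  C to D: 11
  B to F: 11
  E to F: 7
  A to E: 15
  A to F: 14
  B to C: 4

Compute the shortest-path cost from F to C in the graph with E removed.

15

Paths from F to C avoiding E:
F-D-B-C: 12 + 10 + 4 = 26
F-A-D-C: 14 + 14 + 11 = 39
F-B-D-C: 11 + 10 + 11 = 32
F-D-C: 12 + 11 = 23
F-A-D-B-C: 14 + 14 + 10 + 4 = 42
F-B-C: 11 + 4 = 15
Best route has total 15.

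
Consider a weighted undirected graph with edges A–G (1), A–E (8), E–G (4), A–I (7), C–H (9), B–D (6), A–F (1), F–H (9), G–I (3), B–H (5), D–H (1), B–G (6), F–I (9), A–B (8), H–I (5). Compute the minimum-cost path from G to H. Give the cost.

Some routes from G to H:
G→A→F→H: 1 + 1 + 9 = 11
G→B→H: 6 + 5 = 11
G→I→H: 3 + 5 = 8
G→B→D→H: 6 + 6 + 1 = 13
G→A→I→H: 1 + 7 + 5 = 13
Best route has total 8.

8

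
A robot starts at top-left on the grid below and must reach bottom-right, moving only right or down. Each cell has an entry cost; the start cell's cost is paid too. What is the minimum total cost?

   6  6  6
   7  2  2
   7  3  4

20

Path (0,0) → (0,1) → (1,1) → (1,2) → (2,2): 6 + 6 + 2 + 2 + 4 = 20.
For comparison, the top-then-right route costs 24.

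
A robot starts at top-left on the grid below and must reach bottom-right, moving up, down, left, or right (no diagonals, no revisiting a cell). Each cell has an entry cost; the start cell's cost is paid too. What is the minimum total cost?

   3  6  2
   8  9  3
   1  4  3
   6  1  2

Best path: [0,0]→[0,1]→[0,2]→[1,2]→[2,2]→[3,2]
Cost: 3 + 6 + 2 + 3 + 3 + 2 = 19

19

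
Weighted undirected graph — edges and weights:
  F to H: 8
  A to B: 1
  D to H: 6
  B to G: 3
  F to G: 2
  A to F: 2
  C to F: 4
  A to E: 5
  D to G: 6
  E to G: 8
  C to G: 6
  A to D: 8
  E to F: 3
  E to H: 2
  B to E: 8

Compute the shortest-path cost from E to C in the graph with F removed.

A few of the E→C routes:
E→A→D→G→C: 5 + 8 + 6 + 6 = 25
E→H→D→G→C: 2 + 6 + 6 + 6 = 20
E→G→C: 8 + 6 = 14
E→B→G→C: 8 + 3 + 6 = 17
E→A→B→G→C: 5 + 1 + 3 + 6 = 15
E→H→D→A→B→G→C: 2 + 6 + 8 + 1 + 3 + 6 = 26
The minimum is 14.

14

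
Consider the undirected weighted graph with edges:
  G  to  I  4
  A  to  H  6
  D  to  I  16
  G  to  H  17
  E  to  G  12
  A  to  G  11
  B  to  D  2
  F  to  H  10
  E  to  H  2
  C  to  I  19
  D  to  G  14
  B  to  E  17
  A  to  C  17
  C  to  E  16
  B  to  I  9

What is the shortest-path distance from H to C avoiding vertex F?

18

A few of the H→C routes:
H → E → C: 2 + 16 = 18
H → E → G → I → C: 2 + 12 + 4 + 19 = 37
H → A → C: 6 + 17 = 23
H → A → G → I → C: 6 + 11 + 4 + 19 = 40
Shortest: 18.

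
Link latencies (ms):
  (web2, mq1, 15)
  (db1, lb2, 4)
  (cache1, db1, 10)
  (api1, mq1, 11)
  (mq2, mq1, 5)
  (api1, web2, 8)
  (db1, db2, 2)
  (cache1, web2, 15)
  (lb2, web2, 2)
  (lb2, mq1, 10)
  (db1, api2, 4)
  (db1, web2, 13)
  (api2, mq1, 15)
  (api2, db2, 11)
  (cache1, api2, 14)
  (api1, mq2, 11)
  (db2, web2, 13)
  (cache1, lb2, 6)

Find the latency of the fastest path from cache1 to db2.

Some routes from cache1 to db2:
cache1 - api2 - db1 - db2: 14 + 4 + 2 = 20
cache1 - lb2 - db1 - db2: 6 + 4 + 2 = 12
cache1 - db1 - db2: 10 + 2 = 12
cache1 - lb2 - web2 - db2: 6 + 2 + 13 = 21
Shortest: 12 ms.

12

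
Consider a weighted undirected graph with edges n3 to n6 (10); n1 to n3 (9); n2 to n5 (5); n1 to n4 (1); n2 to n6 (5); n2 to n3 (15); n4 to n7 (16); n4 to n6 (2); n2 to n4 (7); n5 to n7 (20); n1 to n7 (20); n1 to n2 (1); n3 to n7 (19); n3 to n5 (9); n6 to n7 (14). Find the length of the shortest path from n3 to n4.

10

Comparing a few candidate routes:
n3→n2→n1→n4: 15 + 1 + 1 = 17
n3→n1→n2→n6→n4: 9 + 1 + 5 + 2 = 17
n3→n1→n2→n4: 9 + 1 + 7 = 17
n3→n6→n4: 10 + 2 = 12
n3→n1→n4: 9 + 1 = 10
n3→n5→n2→n1→n4: 9 + 5 + 1 + 1 = 16
The minimum is 10.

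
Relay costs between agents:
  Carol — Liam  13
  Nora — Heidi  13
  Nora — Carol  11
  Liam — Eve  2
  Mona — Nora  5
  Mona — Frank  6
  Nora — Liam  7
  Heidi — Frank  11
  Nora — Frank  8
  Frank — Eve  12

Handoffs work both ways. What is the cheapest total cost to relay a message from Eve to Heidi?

Comparing a few candidate routes:
Eve - Liam - Nora - Mona - Frank - Heidi: 2 + 7 + 5 + 6 + 11 = 31
Eve - Liam - Nora - Heidi: 2 + 7 + 13 = 22
Eve - Liam - Nora - Frank - Heidi: 2 + 7 + 8 + 11 = 28
Eve - Frank - Nora - Heidi: 12 + 8 + 13 = 33
Eve - Frank - Heidi: 12 + 11 = 23
Shortest: 22.

22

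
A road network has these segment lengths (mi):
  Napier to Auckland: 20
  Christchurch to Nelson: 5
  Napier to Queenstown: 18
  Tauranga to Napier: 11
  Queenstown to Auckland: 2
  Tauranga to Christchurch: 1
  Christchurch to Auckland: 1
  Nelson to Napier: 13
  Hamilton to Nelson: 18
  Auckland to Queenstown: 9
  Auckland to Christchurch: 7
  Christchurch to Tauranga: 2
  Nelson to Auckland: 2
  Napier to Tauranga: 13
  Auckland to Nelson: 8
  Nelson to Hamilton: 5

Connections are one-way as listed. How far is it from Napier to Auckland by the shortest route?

15

Comparing a few candidate routes:
Napier -> Tauranga -> Christchurch -> Auckland: 13 + 1 + 1 = 15
Napier -> Queenstown -> Auckland: 18 + 2 = 20
Napier -> Auckland: 20
Shortest: 15 mi.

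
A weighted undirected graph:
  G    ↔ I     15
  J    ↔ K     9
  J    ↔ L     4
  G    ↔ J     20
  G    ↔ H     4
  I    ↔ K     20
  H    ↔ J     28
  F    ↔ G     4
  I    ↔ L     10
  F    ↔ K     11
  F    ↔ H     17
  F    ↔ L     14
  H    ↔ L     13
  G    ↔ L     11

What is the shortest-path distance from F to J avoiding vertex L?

20

Comparing a few candidate routes:
F→G→J: 4 + 20 = 24
F→H→G→J: 17 + 4 + 20 = 41
F→K→J: 11 + 9 = 20
F→G→H→J: 4 + 4 + 28 = 36
Best route has total 20.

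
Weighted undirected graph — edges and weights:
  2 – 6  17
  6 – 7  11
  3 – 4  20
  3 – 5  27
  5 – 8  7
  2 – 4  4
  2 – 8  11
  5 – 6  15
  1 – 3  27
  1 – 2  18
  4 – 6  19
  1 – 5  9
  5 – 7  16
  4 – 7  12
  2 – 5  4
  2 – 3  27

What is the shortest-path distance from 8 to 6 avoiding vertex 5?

Some routes from 8 to 6 avoiding 5:
8 -> 2 -> 4 -> 7 -> 6: 11 + 4 + 12 + 11 = 38
8 -> 2 -> 6: 11 + 17 = 28
8 -> 2 -> 4 -> 6: 11 + 4 + 19 = 34
Best route has total 28.

28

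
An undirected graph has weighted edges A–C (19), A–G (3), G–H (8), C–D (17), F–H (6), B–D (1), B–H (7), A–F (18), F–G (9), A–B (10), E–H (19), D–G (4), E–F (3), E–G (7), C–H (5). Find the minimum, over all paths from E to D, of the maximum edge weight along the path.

7

Checking several routes:
E → F → H → B → D: max(3, 6, 7, 1) = 7
E → G → H → B → D: max(7, 8, 7, 1) = 8
E → F → H → G → D: max(3, 6, 8, 4) = 8
E → G → D: max(7, 4) = 7
E → F → G → D: max(3, 9, 4) = 9
Smallest bottleneck: 7.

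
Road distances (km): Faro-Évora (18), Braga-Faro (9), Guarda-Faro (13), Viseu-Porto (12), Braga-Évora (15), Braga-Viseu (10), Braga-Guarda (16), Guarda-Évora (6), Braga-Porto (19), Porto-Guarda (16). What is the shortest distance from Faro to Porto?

Checking several routes:
Faro -> Braga -> Porto: 9 + 19 = 28
Faro -> Guarda -> Porto: 13 + 16 = 29
Faro -> Braga -> Viseu -> Porto: 9 + 10 + 12 = 31
Shortest: 28 km.

28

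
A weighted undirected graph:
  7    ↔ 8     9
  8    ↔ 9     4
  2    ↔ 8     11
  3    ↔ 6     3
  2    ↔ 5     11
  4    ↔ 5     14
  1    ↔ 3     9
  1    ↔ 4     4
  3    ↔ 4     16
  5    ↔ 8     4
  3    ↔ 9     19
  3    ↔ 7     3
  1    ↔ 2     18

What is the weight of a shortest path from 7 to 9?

Comparing a few candidate routes:
7-3-1-2-8-9: 3 + 9 + 18 + 11 + 4 = 45
7-3-4-5-8-9: 3 + 16 + 14 + 4 + 4 = 41
7-3-9: 3 + 19 = 22
7-8-9: 9 + 4 = 13
7-3-1-4-5-8-9: 3 + 9 + 4 + 14 + 4 + 4 = 38
The minimum is 13.

13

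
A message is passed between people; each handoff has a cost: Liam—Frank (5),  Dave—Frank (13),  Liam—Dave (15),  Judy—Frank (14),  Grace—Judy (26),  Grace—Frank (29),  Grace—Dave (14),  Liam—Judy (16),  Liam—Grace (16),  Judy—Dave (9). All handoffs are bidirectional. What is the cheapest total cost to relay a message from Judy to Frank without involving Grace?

14

Checking several routes:
Judy → Frank: 14
Judy → Dave → Frank: 9 + 13 = 22
Judy → Liam → Frank: 16 + 5 = 21
Best route has total 14.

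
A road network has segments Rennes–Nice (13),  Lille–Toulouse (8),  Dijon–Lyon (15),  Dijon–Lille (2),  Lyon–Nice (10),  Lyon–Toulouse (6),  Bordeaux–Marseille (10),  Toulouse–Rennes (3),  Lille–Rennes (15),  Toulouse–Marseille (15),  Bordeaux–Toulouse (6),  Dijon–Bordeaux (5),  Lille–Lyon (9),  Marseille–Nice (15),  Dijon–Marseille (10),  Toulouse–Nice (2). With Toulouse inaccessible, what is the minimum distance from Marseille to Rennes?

27

Comparing a few candidate routes:
Marseille -> Dijon -> Lille -> Rennes: 10 + 2 + 15 = 27
Marseille -> Dijon -> Lille -> Lyon -> Nice -> Rennes: 10 + 2 + 9 + 10 + 13 = 44
Marseille -> Dijon -> Lyon -> Lille -> Rennes: 10 + 15 + 9 + 15 = 49
Marseille -> Dijon -> Lyon -> Nice -> Rennes: 10 + 15 + 10 + 13 = 48
Marseille -> Nice -> Rennes: 15 + 13 = 28
Marseille -> Bordeaux -> Dijon -> Lille -> Rennes: 10 + 5 + 2 + 15 = 32
The minimum is 27 mi.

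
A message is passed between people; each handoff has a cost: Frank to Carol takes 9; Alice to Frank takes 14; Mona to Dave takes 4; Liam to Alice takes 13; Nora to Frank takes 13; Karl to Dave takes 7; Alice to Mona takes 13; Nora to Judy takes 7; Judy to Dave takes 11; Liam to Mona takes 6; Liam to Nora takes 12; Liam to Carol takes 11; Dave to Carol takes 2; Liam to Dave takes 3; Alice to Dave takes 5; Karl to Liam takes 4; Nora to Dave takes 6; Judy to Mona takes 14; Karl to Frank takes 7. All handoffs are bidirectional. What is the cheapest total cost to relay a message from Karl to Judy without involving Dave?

23

Comparing a few candidate routes:
Karl→Liam→Mona→Judy: 4 + 6 + 14 = 24
Karl→Frank→Nora→Judy: 7 + 13 + 7 = 27
Karl→Liam→Nora→Judy: 4 + 12 + 7 = 23
Karl→Liam→Carol→Frank→Nora→Judy: 4 + 11 + 9 + 13 + 7 = 44
The minimum is 23.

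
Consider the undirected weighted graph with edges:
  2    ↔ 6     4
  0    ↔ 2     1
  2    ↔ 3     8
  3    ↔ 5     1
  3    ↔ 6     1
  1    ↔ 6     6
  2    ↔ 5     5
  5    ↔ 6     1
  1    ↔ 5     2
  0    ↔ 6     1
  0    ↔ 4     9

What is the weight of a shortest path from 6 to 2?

Some routes from 6 to 2:
6 -> 2: 4
6 -> 0 -> 2: 1 + 1 = 2
6 -> 5 -> 2: 1 + 5 = 6
6 -> 3 -> 5 -> 2: 1 + 1 + 5 = 7
The minimum is 2.

2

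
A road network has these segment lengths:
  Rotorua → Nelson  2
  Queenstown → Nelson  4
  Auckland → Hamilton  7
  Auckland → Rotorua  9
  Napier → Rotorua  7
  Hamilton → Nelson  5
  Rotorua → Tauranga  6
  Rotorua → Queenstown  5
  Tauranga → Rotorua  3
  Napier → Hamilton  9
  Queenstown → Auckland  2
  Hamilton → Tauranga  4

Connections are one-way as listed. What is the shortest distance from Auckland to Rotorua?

9

Paths from Auckland to Rotorua:
Auckland → Hamilton → Tauranga → Rotorua: 7 + 4 + 3 = 14
Auckland → Rotorua: 9
The minimum is 9.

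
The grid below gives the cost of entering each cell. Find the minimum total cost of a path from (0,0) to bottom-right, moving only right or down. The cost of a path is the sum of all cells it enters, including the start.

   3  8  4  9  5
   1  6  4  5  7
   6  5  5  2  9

30

One optimal route is (0,0) → (1,0) → (1,1) → (1,2) → (1,3) → (2,3) → (2,4).
Its cost is 3 + 1 + 6 + 4 + 5 + 2 + 9 = 30.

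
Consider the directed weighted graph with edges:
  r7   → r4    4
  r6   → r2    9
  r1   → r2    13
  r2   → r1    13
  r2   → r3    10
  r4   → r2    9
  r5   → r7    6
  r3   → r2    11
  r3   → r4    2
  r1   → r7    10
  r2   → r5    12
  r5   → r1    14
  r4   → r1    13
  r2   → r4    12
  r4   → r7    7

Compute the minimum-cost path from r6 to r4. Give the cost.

21

Some routes from r6 to r4:
r6-r2-r3-r4: 9 + 10 + 2 = 21
r6-r2-r5-r7-r4: 9 + 12 + 6 + 4 = 31
r6-r2-r4: 9 + 12 = 21
Best route has total 21.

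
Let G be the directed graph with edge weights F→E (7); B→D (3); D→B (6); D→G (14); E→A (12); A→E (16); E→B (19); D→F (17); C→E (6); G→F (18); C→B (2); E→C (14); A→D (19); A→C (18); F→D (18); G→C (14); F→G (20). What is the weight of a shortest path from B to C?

Comparing a few candidate routes:
B - D - G - C: 3 + 14 + 14 = 31
B - D - G - F - E - C: 3 + 14 + 18 + 7 + 14 = 56
B - D - F - E - C: 3 + 17 + 7 + 14 = 41
B - D - F - G - C: 3 + 17 + 20 + 14 = 54
B - D - F - E - A - C: 3 + 17 + 7 + 12 + 18 = 57
Shortest: 31.

31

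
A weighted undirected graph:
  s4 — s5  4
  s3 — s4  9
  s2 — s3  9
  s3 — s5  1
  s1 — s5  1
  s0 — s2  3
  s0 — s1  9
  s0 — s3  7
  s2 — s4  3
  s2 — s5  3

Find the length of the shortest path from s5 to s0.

Checking several routes:
s5 -> s3 -> s0: 1 + 7 = 8
s5 -> s1 -> s0: 1 + 9 = 10
s5 -> s4 -> s2 -> s0: 4 + 3 + 3 = 10
s5 -> s2 -> s0: 3 + 3 = 6
s5 -> s3 -> s4 -> s2 -> s0: 1 + 9 + 3 + 3 = 16
s5 -> s3 -> s2 -> s0: 1 + 9 + 3 = 13
Shortest: 6.

6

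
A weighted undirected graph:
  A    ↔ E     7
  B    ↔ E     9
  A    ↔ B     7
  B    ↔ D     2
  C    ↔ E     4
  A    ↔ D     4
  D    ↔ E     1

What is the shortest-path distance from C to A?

Candidate routes:
C → E → B → A: 4 + 9 + 7 = 20
C → E → A: 4 + 7 = 11
C → E → D → B → A: 4 + 1 + 2 + 7 = 14
C → E → D → A: 4 + 1 + 4 = 9
C → E → B → D → A: 4 + 9 + 2 + 4 = 19
The minimum is 9.

9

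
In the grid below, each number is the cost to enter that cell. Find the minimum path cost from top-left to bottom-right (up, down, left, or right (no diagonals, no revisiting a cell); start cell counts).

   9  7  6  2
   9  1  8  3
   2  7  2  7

33

Cheapest: r0c0 r0c1 r1c1 r2c1 r2c2 r2c3
  9 + 7 + 1 + 7 + 2 + 7 = 33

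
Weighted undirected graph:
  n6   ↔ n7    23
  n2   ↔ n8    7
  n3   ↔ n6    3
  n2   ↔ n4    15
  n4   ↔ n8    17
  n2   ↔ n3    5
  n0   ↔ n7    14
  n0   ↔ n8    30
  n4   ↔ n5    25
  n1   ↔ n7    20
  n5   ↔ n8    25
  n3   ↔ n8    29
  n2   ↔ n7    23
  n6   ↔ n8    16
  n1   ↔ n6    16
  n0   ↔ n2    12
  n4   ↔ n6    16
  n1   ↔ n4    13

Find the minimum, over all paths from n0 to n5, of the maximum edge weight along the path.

25

Some routes from n0 to n5:
n0 → n7 → n6 → n4 → n5: max(14, 23, 16, 25) = 25
n0 → n7 → n6 → n4 → n2 → n8 → n5: max(14, 23, 16, 15, 7, 25) = 25
n0 → n7 → n6 → n8 → n2 → n4 → n5: max(14, 23, 16, 7, 15, 25) = 25
n0 → n7 → n6 → n8 → n4 → n5: max(14, 23, 16, 17, 25) = 25
n0 → n7 → n6 → n4 → n8 → n5: max(14, 23, 16, 17, 25) = 25
n0 → n7 → n6 → n8 → n5: max(14, 23, 16, 25) = 25
The minimum achievable maximum is 25.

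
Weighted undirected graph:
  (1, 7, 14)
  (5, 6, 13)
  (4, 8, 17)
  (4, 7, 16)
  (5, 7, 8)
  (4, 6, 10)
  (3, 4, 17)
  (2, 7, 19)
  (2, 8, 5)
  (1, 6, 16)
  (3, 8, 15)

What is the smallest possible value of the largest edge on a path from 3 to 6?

17

Checking several routes:
3→4→6: max(17, 10) = 17
3→4→7→5→6: max(17, 16, 8, 13) = 17
3→8→4→7→5→6: max(15, 17, 16, 8, 13) = 17
3→4→7→1→6: max(17, 16, 14, 16) = 17
The minimum achievable maximum is 17.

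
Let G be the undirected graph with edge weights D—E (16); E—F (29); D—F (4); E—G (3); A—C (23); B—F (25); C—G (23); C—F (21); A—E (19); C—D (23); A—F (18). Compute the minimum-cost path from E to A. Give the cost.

19

Some routes from E to A:
E -> F -> A: 29 + 18 = 47
E -> A: 19
E -> G -> C -> A: 3 + 23 + 23 = 49
E -> D -> F -> A: 16 + 4 + 18 = 38
E -> D -> C -> A: 16 + 23 + 23 = 62
The minimum is 19.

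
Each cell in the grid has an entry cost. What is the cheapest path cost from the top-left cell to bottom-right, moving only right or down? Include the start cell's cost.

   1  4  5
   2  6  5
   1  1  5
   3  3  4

12

Cheapest: [0,0] -> [1,0] -> [2,0] -> [2,1] -> [3,1] -> [3,2]
  1 + 2 + 1 + 1 + 3 + 4 = 12
(Top row then right column would cost 24.)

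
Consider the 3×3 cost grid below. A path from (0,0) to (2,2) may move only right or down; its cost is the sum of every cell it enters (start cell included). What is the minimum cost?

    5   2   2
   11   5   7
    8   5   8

24

One optimal route is (0,0) → (0,1) → (0,2) → (1,2) → (2,2).
Its cost is 5 + 2 + 2 + 7 + 8 = 24.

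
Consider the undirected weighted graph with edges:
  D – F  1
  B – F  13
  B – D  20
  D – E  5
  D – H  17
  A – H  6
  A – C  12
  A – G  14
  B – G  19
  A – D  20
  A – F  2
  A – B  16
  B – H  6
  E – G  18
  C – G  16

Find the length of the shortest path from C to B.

24

Comparing a few candidate routes:
C → A → F → B: 12 + 2 + 13 = 27
C → G → B: 16 + 19 = 35
C → A → H → B: 12 + 6 + 6 = 24
C → A → B: 12 + 16 = 28
The minimum is 24.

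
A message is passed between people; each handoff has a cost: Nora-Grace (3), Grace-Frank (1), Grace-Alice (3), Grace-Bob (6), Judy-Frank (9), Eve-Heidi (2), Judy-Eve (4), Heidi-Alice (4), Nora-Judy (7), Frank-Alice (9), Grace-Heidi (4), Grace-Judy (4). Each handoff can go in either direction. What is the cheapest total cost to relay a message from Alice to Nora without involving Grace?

17

Paths from Alice to Nora avoiding Grace:
Alice→Heidi→Eve→Judy→Nora: 4 + 2 + 4 + 7 = 17
Alice→Frank→Judy→Nora: 9 + 9 + 7 = 25
Best route has total 17.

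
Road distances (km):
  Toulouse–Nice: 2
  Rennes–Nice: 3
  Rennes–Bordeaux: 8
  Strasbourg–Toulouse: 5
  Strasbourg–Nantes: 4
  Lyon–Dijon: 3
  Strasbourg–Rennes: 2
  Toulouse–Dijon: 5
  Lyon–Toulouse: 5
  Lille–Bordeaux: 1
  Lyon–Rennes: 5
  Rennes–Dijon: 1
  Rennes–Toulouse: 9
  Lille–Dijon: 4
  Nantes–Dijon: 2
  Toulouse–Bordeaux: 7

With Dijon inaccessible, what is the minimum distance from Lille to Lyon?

Comparing a few candidate routes:
Lille -> Bordeaux -> Rennes -> Nice -> Toulouse -> Lyon: 1 + 8 + 3 + 2 + 5 = 19
Lille -> Bordeaux -> Toulouse -> Nice -> Rennes -> Lyon: 1 + 7 + 2 + 3 + 5 = 18
Lille -> Bordeaux -> Toulouse -> Lyon: 1 + 7 + 5 = 13
Lille -> Bordeaux -> Rennes -> Lyon: 1 + 8 + 5 = 14
Shortest: 13 km.

13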